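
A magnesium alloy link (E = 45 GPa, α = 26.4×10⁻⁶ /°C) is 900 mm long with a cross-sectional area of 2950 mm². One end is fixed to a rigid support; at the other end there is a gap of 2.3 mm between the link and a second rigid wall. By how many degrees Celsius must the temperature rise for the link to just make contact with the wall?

The gap closes when αΔT L = 2.3 mm, since the link is still unstressed at that instant.
So ΔT = g/(αL) = 2.3/(26.4×10⁻⁶ × 900) = 96.8 °C.

ΔT ≈ 96.8 °C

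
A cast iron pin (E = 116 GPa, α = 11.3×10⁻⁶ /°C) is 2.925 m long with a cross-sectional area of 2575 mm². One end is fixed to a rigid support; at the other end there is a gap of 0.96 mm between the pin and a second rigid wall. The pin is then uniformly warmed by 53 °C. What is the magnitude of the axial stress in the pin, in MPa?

σ ≈ 31.4 MPa (compressive)

Unrestrained expansion: δ_free = αΔT L = 11.3×10⁻⁶ × 53 × 2925 = 1.752 mm.
After closing the 0.96 mm clearance, 1.752 − 0.96 = 0.7918 mm of expansion remains to be suppressed by the wall.
So σ = E(δ_free − g)/L = 116×10³ × 0.7918/2925 = 31.4 MPa.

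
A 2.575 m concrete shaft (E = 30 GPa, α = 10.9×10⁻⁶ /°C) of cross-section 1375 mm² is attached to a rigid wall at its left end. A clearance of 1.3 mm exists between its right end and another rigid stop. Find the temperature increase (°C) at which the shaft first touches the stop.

The gap closes when αΔT L = 1.3 mm, since the shaft is still unstressed at that instant.
So ΔT = g/(αL) = 1.3/(10.9×10⁻⁶ × 2575) = 46.32 °C.

ΔT ≈ 46.3 °C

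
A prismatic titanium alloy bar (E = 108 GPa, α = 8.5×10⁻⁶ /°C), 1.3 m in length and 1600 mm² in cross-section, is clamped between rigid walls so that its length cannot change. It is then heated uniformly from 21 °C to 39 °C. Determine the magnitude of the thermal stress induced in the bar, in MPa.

σ ≈ 16.5 MPa (compressive)

With length fixed, the mechanical strain must cancel the thermal strain αΔT = 8.5×10⁻⁶ × 18 = 153×10⁻⁶.
Hence σ = E·αΔT = 108×10³ × 153×10⁻⁶ = 16.52 MPa, compressive.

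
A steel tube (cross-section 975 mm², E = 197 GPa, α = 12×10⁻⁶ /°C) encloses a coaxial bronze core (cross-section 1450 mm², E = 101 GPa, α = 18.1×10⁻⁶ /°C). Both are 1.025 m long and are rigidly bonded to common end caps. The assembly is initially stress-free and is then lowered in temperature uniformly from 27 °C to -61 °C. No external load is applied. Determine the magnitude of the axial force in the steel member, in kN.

P ≈ 44.6 kN (compressive in the steel)

Equilibrium of a rigid end plate with no external load gives equal and opposite internal forces ±P in the two members. Since α_{bronze} > α_{steel}, cooling drives the bronze into tension and the steel into compression.
Setting the final lengths equal and cancelling L: (α₁ − α₂)ΔT = P/(A₁E₁) + P/(A₂E₂).
|α₁ − α₂|·ΔT = 6.1×10⁻⁶ × 88 = 0.0005368.
1/(A₁E₁) + 1/(A₂E₂) = 1/(975×197×10³) + 1/(1450×101×10³) = 1.203×10⁻⁸ N⁻¹.
So P = 0.0005368 / 1.203×10⁻⁸ = 44.6 kN.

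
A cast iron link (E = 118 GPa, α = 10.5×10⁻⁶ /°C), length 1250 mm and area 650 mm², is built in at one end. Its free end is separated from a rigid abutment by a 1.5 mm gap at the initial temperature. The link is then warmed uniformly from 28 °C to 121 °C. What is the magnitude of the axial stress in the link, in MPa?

σ ≈ 0 MPa

Free thermal elongation = αΔT L = 10.5×10⁻⁶ × 93 × 1250 = 1.221 mm.
This is smaller than the 1.5 mm clearance, so the link expands freely without reaching the stop — the stress is zero.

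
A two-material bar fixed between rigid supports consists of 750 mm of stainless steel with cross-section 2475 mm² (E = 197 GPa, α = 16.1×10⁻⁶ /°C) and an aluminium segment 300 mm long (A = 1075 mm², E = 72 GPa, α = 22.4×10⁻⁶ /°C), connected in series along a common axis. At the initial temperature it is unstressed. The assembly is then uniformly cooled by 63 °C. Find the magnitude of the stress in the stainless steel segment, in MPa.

If the supports were absent, the total length change would be Σ αᵢΔT Lᵢ = 16.1×10⁻⁶×63×750 + 22.4×10⁻⁶×63×300 = 1.184 mm.
The walls prevent any net length change, so an axial force P (same in every segment) develops. Compatibility: P · Σ Lᵢ/(AᵢEᵢ) = δ_free.
Σ Lᵢ/(AᵢEᵢ) = 750/(2475×197×10³) + 300/(1075×72×10³) = 5.414×10⁻⁶ mm/N.
P = 1.184 / 5.414×10⁻⁶ = 218700 N = 218.7 kN, tensile.
σ_{stainless steel} = P / A = 218700 / 2475 = 88.36 MPa.

σ ≈ 88.4 MPa (tensile)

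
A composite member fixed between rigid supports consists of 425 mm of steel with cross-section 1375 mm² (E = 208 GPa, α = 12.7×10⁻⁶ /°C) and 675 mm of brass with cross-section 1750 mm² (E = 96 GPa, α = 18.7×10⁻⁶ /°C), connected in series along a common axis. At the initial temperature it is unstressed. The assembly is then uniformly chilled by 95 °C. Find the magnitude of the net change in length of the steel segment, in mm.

|ΔL| ≈ 0.0506 mm

If the supports were absent, the total length change would be Σ αᵢΔT Lᵢ = 12.7×10⁻⁶×95×425 + 18.7×10⁻⁶×95×675 = 1.712 mm.
Since the ends are fixed, an axial force P builds up, equal in every segment, with P · Σ Lᵢ/(AᵢEᵢ) = δ_free.
Σ Lᵢ/(AᵢEᵢ) = 425/(1375×208×10³) + 675/(1750×96×10³) = 5.504×10⁻⁶ mm/N.
So P = 1.712 / 5.504×10⁻⁶ = 311 kN, tensile.
For the steel segment, free thermal change = 12.7×10⁻⁶×95×425 = 0.5128 mm and elastic change from P = 311000×425/(1375×208×10³) = 0.4622 mm; these oppose, so the net change is 0.0506 mm (segment shortens).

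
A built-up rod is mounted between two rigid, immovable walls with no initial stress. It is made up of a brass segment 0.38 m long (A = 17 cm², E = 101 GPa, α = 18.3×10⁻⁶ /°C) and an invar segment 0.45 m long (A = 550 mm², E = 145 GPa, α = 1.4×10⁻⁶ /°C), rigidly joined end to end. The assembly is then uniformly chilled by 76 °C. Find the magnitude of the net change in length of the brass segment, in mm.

|ΔL| ≈ 0.366 mm

If the supports were absent, the total length change would be Σ αᵢΔT Lᵢ = 18.3×10⁻⁶×76×380 + 1.4×10⁻⁶×76×450 = 0.5764 mm.
The walls prevent any net length change, so an axial force P (same in every segment) develops. Compatibility: P · Σ Lᵢ/(AᵢEᵢ) = δ_free.
Σ Lᵢ/(AᵢEᵢ) = 380/(1700×101×10³) + 450/(550×145×10³) = 7.856×10⁻⁶ mm/N.
Hence P = δ_free / Σ(L/AE) = 0.5764/7.856×10⁻⁶ = 73.37 kN (tensile).
For the brass segment, free thermal change = 18.3×10⁻⁶×76×380 = 0.5285 mm and elastic change from P = 73370×380/(1700×101×10³) = 0.1624 mm; these oppose, so the net change is 0.366 mm (segment shortens).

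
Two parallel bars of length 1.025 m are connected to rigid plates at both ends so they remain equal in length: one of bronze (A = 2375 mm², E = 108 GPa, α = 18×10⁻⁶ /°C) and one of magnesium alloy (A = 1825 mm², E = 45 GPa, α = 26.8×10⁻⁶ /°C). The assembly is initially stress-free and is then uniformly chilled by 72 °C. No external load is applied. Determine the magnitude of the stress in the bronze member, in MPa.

Both members must finish at the same length. With the larger α, the magnesium alloy tends to over-contract; the plates restrain it, putting the magnesium alloy in tension and the bronze in compression. With no external load the two internal forces are equal and opposite, magnitude P.
Equating the net (thermal + elastic) strains gives |α₁ − α₂|·ΔT = P·[1/(A₁E₁) + 1/(A₂E₂)].
|α₁ − α₂|·ΔT = 8.8×10⁻⁶ × 72 = 0.0006336.
1/(A₁E₁) + 1/(A₂E₂) = 1/(2375×108×10³) + 1/(1825×45×10³) = 1.608×10⁻⁸ N⁻¹.
So P = 0.0006336 / 1.608×10⁻⁸ = 39.41 kN.
σ_{bronze} = P/A₁ = 39410/2375 = 16.6 MPa, compressive.

σ ≈ 16.6 MPa (compressive)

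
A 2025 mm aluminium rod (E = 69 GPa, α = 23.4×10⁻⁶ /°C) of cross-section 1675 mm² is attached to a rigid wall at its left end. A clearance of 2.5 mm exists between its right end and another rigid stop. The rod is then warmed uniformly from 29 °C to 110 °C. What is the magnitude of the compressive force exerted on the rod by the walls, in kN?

If the wall were absent the rod would grow by αΔT L = 23.4×10⁻⁶ × 81 × 2025 = 3.838 mm.
After closing the 2.5 mm clearance, 3.838 − 2.5 = 1.338 mm of expansion remains to be suppressed by the wall.
That suppressed elongation corresponds to σ = E·Δ/L = 69×10³ × 1.338/2025 = 45.6 MPa.
Force on the wall = σA = 45.6 × 1675 mm² = 76.38 kN.

P ≈ 76.4 kN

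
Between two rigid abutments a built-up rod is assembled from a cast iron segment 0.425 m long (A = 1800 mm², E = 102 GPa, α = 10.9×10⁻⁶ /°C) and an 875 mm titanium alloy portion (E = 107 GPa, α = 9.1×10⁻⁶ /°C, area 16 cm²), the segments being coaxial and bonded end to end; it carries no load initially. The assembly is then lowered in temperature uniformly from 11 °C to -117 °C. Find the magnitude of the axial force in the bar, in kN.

If the supports were absent, the total length change would be Σ αᵢΔT Lᵢ = 10.9×10⁻⁶×128×425 + 9.1×10⁻⁶×128×875 = 1.612 mm.
The rigid supports impose zero overall length change; the single axial force P common to all segments must satisfy P Σ Lᵢ/(AᵢEᵢ) = δ_free.
The series flexibility is Σ Lᵢ/(AᵢEᵢ) = 425/(1800×102×10³) + 875/(1600×107×10³) = 7.426×10⁻⁶ mm/N.
P = 1.612 / 7.426×10⁻⁶ = 217100 N = 217.1 kN, tensile.

P ≈ 217 kN (tensile)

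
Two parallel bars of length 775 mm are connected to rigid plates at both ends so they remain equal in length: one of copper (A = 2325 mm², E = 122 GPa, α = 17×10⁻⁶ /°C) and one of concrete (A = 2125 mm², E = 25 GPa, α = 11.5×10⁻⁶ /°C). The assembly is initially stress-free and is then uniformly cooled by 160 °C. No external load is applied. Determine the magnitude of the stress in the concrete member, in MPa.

The copper has the larger α, so on cooling it would change length more than the concrete if both were free. The rigid plates force a common final length, so the copper is put into tension and the concrete into compression, with equal and opposite forces P (no external load).
Equating the net (thermal + elastic) strains gives |α₁ − α₂|·ΔT = P·[1/(A₁E₁) + 1/(A₂E₂)].
|α₁ − α₂|·ΔT = 5.5×10⁻⁶ × 160 = 0.00088.
1/(A₁E₁) + 1/(A₂E₂) = 1/(2325×122×10³) + 1/(2125×25×10³) = 2.235×10⁻⁸ N⁻¹.
P = 0.00088 / 2.235×10⁻⁸ = 39380 N = 39.38 kN.
σ_{concrete} = P/A₂ = 39380/2125 = 18.53 MPa, compressive.

σ ≈ 18.5 MPa (compressive)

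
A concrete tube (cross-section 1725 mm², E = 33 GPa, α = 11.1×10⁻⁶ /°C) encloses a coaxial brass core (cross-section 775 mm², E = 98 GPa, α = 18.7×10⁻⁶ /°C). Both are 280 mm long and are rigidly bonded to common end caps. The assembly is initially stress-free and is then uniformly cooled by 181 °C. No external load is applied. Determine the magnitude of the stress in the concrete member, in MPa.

Both members must finish at the same length. With the larger α, the brass tends to over-contract; the plates restrain it, putting the brass in tension and the concrete in compression. With no external load the two internal forces are equal and opposite, magnitude P.
Equating the net (thermal + elastic) strains gives |α₁ − α₂|·ΔT = P·[1/(A₁E₁) + 1/(A₂E₂)].
|α₁ − α₂|·ΔT = 7.6×10⁻⁶ × 181 = 0.001376.
1/(A₁E₁) + 1/(A₂E₂) = 1/(1725×33×10³) + 1/(775×98×10³) = 3.073×10⁻⁸ N⁻¹.
So P = 0.001376 / 3.073×10⁻⁸ = 44.76 kN.
σ_{concrete} = P/A₁ = 44760/1725 = 25.95 MPa, compressive.

σ ≈ 25.9 MPa (compressive)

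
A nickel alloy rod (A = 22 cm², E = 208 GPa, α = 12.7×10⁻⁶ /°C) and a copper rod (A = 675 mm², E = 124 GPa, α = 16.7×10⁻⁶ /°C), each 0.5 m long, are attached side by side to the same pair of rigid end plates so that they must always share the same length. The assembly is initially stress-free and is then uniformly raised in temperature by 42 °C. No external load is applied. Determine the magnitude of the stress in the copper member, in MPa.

Both members must finish at the same length. With the larger α, the copper tends to over-expand; the plates restrain it, putting the copper in compression and the nickel alloy in tension. With no external load the two internal forces are equal and opposite, magnitude P.
Equating the net (thermal + elastic) strains gives |α₁ − α₂|·ΔT = P·[1/(A₁E₁) + 1/(A₂E₂)].
|α₁ − α₂|·ΔT = 4×10⁻⁶ × 42 = 0.000168.
1/(A₁E₁) + 1/(A₂E₂) = 1/(2200×208×10³) + 1/(675×124×10³) = 1.413×10⁻⁸ N⁻¹.
P = 0.000168 / 1.413×10⁻⁸ = 11890 N = 11.89 kN.
σ_{copper} = P/A₂ = 11890/675 = 17.61 MPa, compressive.

σ ≈ 17.6 MPa (compressive)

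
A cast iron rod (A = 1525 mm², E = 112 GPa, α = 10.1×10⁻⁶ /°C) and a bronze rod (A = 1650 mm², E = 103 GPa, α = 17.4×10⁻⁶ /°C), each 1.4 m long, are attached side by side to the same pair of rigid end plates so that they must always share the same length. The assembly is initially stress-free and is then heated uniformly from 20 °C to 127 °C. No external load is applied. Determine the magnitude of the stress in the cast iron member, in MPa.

σ ≈ 43.6 MPa (tensile)

The bronze has the larger α, so on heating it would change length more than the cast iron if both were free. The rigid plates force a common final length, so the bronze is put into compression and the cast iron into tension, with equal and opposite forces P (no external load).
Setting the final lengths equal and cancelling L: (α₁ − α₂)ΔT = P/(A₁E₁) + P/(A₂E₂).
|α₁ − α₂|·ΔT = 7.3×10⁻⁶ × 107 = 0.0007811.
1/(A₁E₁) + 1/(A₂E₂) = 1/(1525×112×10³) + 1/(1650×103×10³) = 1.174×10⁻⁸ N⁻¹.
P = 0.0007811 / 1.174×10⁻⁸ = 66540 N = 66.54 kN.
σ_{cast iron} = P/A₁ = 66540/1525 = 43.63 MPa, tensile.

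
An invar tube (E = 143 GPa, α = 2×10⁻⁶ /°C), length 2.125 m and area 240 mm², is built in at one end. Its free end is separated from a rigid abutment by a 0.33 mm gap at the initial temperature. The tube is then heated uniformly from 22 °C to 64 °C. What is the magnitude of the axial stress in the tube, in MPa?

σ ≈ 0 MPa

Free thermal elongation = αΔT L = 2×10⁻⁶ × 42 × 2125 = 0.1785 mm.
Since δ_free = 0.178 mm is less than the 0.33 mm gap, the tube never touches the wall. No axial force develops.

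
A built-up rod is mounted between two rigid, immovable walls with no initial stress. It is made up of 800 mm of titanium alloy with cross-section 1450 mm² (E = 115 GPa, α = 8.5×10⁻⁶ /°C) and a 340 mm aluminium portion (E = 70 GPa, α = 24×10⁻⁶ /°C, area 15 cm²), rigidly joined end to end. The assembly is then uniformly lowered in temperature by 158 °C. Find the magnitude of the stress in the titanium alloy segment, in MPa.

σ ≈ 203 MPa (tensile)

Free thermal contraction of the whole bar: Σ αᵢΔT Lᵢ = 8.5×10⁻⁶×158×800 + 24×10⁻⁶×158×340 = 2.364 mm.
The rigid supports impose zero overall length change; the single axial force P common to all segments must satisfy P Σ Lᵢ/(AᵢEᵢ) = δ_free.
Σ Lᵢ/(AᵢEᵢ) = 800/(1450×115×10³) + 340/(1500×70×10³) = 8.036×10⁻⁶ mm/N.
So P = 2.364 / 8.036×10⁻⁶ = 294.1 kN, tensile.
σ_{titanium alloy} = P / A = 294100 / 1450 = 202.9 MPa.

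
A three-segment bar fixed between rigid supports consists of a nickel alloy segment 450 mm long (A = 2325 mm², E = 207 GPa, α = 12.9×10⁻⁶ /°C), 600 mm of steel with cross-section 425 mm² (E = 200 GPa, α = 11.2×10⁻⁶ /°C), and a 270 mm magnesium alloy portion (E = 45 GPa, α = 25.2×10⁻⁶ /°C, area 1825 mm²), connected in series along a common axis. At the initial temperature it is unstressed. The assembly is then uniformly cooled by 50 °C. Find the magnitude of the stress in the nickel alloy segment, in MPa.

Free thermal contraction of the whole bar: Σ αᵢΔT Lᵢ = 12.9×10⁻⁶×50×450 + 11.2×10⁻⁶×50×600 + 25.2×10⁻⁶×50×270 = 0.9665 mm.
The rigid supports impose zero overall length change; the single axial force P common to all segments must satisfy P Σ Lᵢ/(AᵢEᵢ) = δ_free.
Σ Lᵢ/(AᵢEᵢ) = 450/(2325×207×10³) + 600/(425×200×10³) + 270/(1825×45×10³) = 1.128×10⁻⁵ mm/N.
Hence P = δ_free / Σ(L/AE) = 0.9665/1.128×10⁻⁵ = 85.67 kN (tensile).
σ_{nickel alloy} = P / A = 85670 / 2325 = 36.85 MPa.

σ ≈ 36.8 MPa (tensile)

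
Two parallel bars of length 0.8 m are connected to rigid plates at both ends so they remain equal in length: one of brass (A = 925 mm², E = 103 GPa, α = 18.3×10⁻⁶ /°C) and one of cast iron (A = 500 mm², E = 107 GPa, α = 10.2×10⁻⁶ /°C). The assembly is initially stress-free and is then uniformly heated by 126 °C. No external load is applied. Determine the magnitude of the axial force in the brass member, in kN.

Both members must finish at the same length. With the larger α, the brass tends to over-expand; the plates restrain it, putting the brass in compression and the cast iron in tension. With no external load the two internal forces are equal and opposite, magnitude P.
Compatibility of the two members (thermal + elastic change equal): (α₁ − α₂)ΔT = P·[1/(A₁E₁) + 1/(A₂E₂)].
|α₁ − α₂|·ΔT = 8.1×10⁻⁶ × 126 = 0.001021.
1/(A₁E₁) + 1/(A₂E₂) = 1/(925×103×10³) + 1/(500×107×10³) = 2.919×10⁻⁸ N⁻¹.
So P = 0.001021 / 2.919×10⁻⁸ = 34.97 kN.

P ≈ 35 kN (compressive in the brass)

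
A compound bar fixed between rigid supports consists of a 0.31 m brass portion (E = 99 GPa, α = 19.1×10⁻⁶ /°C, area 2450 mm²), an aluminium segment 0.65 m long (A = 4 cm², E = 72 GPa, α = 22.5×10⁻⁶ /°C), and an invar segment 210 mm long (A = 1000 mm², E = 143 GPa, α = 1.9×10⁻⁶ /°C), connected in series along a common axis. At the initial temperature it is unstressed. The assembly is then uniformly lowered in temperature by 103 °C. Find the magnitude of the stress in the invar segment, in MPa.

Free thermal contraction of the whole bar: Σ αᵢΔT Lᵢ = 19.1×10⁻⁶×103×310 + 22.5×10⁻⁶×103×650 + 1.9×10⁻⁶×103×210 = 2.157 mm.
The rigid supports impose zero overall length change; the single axial force P common to all segments must satisfy P Σ Lᵢ/(AᵢEᵢ) = δ_free.
The series flexibility is Σ Lᵢ/(AᵢEᵢ) = 310/(2450×99×10³) + 650/(400×72×10³) + 210/(1000×143×10³) = 2.532×10⁻⁵ mm/N.
Hence P = δ_free / Σ(L/AE) = 2.157/2.532×10⁻⁵ = 85.22 kN (tensile).
σ_{invar} = P / A = 85220 / 1000 = 85.22 MPa.

σ ≈ 85.2 MPa (tensile)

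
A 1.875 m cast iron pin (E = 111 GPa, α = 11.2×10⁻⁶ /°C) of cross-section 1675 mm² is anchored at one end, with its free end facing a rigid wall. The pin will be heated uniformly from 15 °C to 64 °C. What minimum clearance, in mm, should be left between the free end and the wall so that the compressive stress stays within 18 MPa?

g ≈ 0.725 mm

With no wall the pin would lengthen by αΔT L = 11.2×10⁻⁶ × 49 × 1875 = 1.029 mm.
At the allowable stress the elastic shortening the wall may impose is σL/E = 18 × 1875 / (111×10³) = 0.3041 mm.
So the gap has to take up the difference, g_min = δ_free − σL/E = 1.029 − 0.3041 = 0.7249 mm.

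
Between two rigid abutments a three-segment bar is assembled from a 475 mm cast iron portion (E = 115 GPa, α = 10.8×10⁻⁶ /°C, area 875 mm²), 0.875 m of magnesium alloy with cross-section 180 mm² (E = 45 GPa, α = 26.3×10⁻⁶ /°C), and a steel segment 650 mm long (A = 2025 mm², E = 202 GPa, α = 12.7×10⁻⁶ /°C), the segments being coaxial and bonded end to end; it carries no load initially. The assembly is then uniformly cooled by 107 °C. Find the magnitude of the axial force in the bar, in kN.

With the walls removed the bar would change length by δ_free = Σ αᵢΔT Lᵢ = 10.8×10⁻⁶×107×475 + 26.3×10⁻⁶×107×875 + 12.7×10⁻⁶×107×650 = 3.895 mm.
The rigid supports impose zero overall length change; the single axial force P common to all segments must satisfy P Σ Lᵢ/(AᵢEᵢ) = δ_free.
Σ Lᵢ/(AᵢEᵢ) = 475/(875×115×10³) + 875/(180×45×10³) + 650/(2025×202×10³) = 0.0001143 mm/N.
P = 3.895 / 0.0001143 = 34060 N = 34.06 kN, tensile.

P ≈ 34.1 kN (tensile)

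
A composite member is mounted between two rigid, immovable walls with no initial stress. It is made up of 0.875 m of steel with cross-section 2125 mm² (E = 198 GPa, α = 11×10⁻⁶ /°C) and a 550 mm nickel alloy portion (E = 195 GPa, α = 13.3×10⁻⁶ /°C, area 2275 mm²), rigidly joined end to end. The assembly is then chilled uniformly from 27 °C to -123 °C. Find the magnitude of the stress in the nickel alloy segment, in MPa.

If the supports were absent, the total length change would be Σ αᵢΔT Lᵢ = 11×10⁻⁶×150×875 + 13.3×10⁻⁶×150×550 = 2.541 mm.
The rigid supports impose zero overall length change; the single axial force P common to all segments must satisfy P Σ Lᵢ/(AᵢEᵢ) = δ_free.
The series flexibility is Σ Lᵢ/(AᵢEᵢ) = 875/(2125×198×10³) + 550/(2275×195×10³) = 3.319×10⁻⁶ mm/N.
So P = 2.541 / 3.319×10⁻⁶ = 765.5 kN, tensile.
σ_{nickel alloy} = P / A = 765500 / 2275 = 336.5 MPa.

σ ≈ 336 MPa (tensile)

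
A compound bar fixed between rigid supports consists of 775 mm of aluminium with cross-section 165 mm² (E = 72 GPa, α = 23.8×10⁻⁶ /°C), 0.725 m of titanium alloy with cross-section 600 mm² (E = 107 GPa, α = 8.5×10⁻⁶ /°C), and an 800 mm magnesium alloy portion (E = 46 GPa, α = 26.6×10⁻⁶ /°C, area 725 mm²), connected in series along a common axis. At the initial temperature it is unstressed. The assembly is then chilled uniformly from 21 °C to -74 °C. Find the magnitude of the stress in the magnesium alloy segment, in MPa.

σ ≈ 59.8 MPa (tensile)

Free thermal contraction of the whole bar: Σ αᵢΔT Lᵢ = 23.8×10⁻⁶×95×775 + 8.5×10⁻⁶×95×725 + 26.6×10⁻⁶×95×800 = 4.359 mm.
The walls prevent any net length change, so an axial force P (same in every segment) develops. Compatibility: P · Σ Lᵢ/(AᵢEᵢ) = δ_free.
Σ Lᵢ/(AᵢEᵢ) = 775/(165×72×10³) + 725/(600×107×10³) + 800/(725×46×10³) = 0.0001005 mm/N.
So P = 4.359 / 0.0001005 = 43.37 kN, tensile.
σ_{magnesium alloy} = P / A = 43370 / 725 = 59.82 MPa.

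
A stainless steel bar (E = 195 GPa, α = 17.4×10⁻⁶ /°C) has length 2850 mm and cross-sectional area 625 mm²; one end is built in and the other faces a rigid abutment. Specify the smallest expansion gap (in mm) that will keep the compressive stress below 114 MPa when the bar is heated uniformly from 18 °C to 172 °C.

g ≈ 5.97 mm

With no wall the bar would lengthen by αΔT L = 17.4×10⁻⁶ × 154 × 2850 = 7.637 mm.
A stress of 114 MPa corresponds to the wall pushing the bar back by σL/E = 114×2850/(195×10³) = 1.666 mm.
So the gap has to take up the difference, g_min = δ_free − σL/E = 7.637 − 1.666 = 5.971 mm.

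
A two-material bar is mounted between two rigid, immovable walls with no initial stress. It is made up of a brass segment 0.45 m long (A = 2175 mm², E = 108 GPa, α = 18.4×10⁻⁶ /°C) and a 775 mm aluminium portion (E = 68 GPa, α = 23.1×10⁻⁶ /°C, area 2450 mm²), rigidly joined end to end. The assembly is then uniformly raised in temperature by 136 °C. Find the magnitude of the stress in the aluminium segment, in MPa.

With the walls removed the bar would change length by δ_free = Σ αᵢΔT Lᵢ = 18.4×10⁻⁶×136×450 + 23.1×10⁻⁶×136×775 = 3.561 mm.
The walls prevent any net length change, so an axial force P (same in every segment) develops. Compatibility: P · Σ Lᵢ/(AᵢEᵢ) = δ_free.
The series flexibility is Σ Lᵢ/(AᵢEᵢ) = 450/(2175×108×10³) + 775/(2450×68×10³) = 6.568×10⁻⁶ mm/N.
So P = 3.561 / 6.568×10⁻⁶ = 542.2 kN, compressive.
σ_{aluminium} = P / A = 542200 / 2450 = 221.3 MPa.

σ ≈ 221 MPa (compressive)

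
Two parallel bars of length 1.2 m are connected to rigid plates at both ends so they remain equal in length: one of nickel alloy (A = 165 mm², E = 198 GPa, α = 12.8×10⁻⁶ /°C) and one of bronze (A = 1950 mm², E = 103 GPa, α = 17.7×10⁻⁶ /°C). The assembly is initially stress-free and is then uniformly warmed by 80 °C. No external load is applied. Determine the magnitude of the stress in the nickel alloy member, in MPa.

σ ≈ 66.8 MPa (tensile)

Both members must finish at the same length. With the larger α, the bronze tends to over-expand; the plates restrain it, putting the bronze in compression and the nickel alloy in tension. With no external load the two internal forces are equal and opposite, magnitude P.
Equating the net (thermal + elastic) strains gives |α₁ − α₂|·ΔT = P·[1/(A₁E₁) + 1/(A₂E₂)].
|α₁ − α₂|·ΔT = 4.9×10⁻⁶ × 80 = 0.000392.
1/(A₁E₁) + 1/(A₂E₂) = 1/(165×198×10³) + 1/(1950×103×10³) = 3.559×10⁻⁸ N⁻¹.
So P = 0.000392 / 3.559×10⁻⁸ = 11.01 kN.
σ_{nickel alloy} = P/A₁ = 11010/165 = 66.76 MPa, tensile.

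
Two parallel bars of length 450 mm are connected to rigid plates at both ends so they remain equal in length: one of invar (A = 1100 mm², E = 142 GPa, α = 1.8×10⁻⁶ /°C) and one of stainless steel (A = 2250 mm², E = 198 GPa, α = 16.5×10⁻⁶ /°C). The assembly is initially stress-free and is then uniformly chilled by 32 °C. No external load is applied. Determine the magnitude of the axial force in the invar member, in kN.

P ≈ 54.4 kN (compressive in the invar)

Both members must finish at the same length. With the larger α, the stainless steel tends to over-contract; the plates restrain it, putting the stainless steel in tension and the invar in compression. With no external load the two internal forces are equal and opposite, magnitude P.
Compatibility of the two members (thermal + elastic change equal): (α₁ − α₂)ΔT = P·[1/(A₁E₁) + 1/(A₂E₂)].
|α₁ − α₂|·ΔT = 14.7×10⁻⁶ × 32 = 0.0004704.
1/(A₁E₁) + 1/(A₂E₂) = 1/(1100×142×10³) + 1/(2250×198×10³) = 8.647×10⁻⁹ N⁻¹.
P = 0.0004704 / 8.647×10⁻⁹ = 54400 N = 54.4 kN.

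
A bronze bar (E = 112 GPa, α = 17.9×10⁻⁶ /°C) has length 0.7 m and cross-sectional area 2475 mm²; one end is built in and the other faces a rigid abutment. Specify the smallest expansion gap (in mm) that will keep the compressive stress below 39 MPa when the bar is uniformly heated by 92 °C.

g ≈ 0.909 mm

Free expansion if unrestrained: δ_free = αΔT L = 17.9×10⁻⁶ × 92 × 700 = 1.153 mm.
A stress of 39 MPa corresponds to the wall pushing the bar back by σL/E = 39×700/(112×10³) = 0.2437 mm.
The gap must absorb the remainder: g_min = 1.153 − 0.2437 = 0.909 mm.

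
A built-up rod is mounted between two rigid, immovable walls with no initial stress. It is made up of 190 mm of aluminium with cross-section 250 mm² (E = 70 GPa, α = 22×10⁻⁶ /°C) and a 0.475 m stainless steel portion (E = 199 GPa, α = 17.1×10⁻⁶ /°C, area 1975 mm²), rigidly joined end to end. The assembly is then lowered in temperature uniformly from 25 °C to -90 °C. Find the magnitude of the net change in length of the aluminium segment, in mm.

|ΔL| ≈ 0.792 mm

If the supports were absent, the total length change would be Σ αᵢΔT Lᵢ = 22×10⁻⁶×115×190 + 17.1×10⁻⁶×115×475 = 1.415 mm.
The rigid supports impose zero overall length change; the single axial force P common to all segments must satisfy P Σ Lᵢ/(AᵢEᵢ) = δ_free.
The series flexibility is Σ Lᵢ/(AᵢEᵢ) = 190/(250×70×10³) + 475/(1975×199×10³) = 1.207×10⁻⁵ mm/N.
So P = 1.415 / 1.207×10⁻⁵ = 117.3 kN, tensile.
For the aluminium segment, free thermal change = 22×10⁻⁶×115×190 = 0.4807 mm and elastic change from P = 117300×190/(250×70×10³) = 1.273 mm; these oppose, so the net change is 0.792 mm (segment lengthens).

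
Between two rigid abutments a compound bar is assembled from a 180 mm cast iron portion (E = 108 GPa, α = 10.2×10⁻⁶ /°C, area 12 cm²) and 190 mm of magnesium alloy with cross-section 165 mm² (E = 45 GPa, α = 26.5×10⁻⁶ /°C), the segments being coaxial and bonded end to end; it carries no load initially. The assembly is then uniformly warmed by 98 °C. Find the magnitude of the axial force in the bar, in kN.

Free thermal expansion of the whole bar: Σ αᵢΔT Lᵢ = 10.2×10⁻⁶×98×180 + 26.5×10⁻⁶×98×190 = 0.6734 mm.
The rigid supports impose zero overall length change; the single axial force P common to all segments must satisfy P Σ Lᵢ/(AᵢEᵢ) = δ_free.
Σ Lᵢ/(AᵢEᵢ) = 180/(1200×108×10³) + 190/(165×45×10³) = 2.698×10⁻⁵ mm/N.
Hence P = δ_free / Σ(L/AE) = 0.6734/2.698×10⁻⁵ = 24.96 kN (compressive).

P ≈ 25 kN (compressive)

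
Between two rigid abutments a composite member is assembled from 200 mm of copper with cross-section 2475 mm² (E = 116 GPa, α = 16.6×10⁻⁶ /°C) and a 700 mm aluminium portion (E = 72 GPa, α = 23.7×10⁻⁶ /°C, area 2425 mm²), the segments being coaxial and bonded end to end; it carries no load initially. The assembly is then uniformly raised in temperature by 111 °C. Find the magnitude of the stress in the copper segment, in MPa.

σ ≈ 190 MPa (compressive)

If the supports were absent, the total length change would be Σ αᵢΔT Lᵢ = 16.6×10⁻⁶×111×200 + 23.7×10⁻⁶×111×700 = 2.21 mm.
Since the ends are fixed, an axial force P builds up, equal in every segment, with P · Σ Lᵢ/(AᵢEᵢ) = δ_free.
Σ Lᵢ/(AᵢEᵢ) = 200/(2475×116×10³) + 700/(2425×72×10³) = 4.706×10⁻⁶ mm/N.
Hence P = δ_free / Σ(L/AE) = 2.21/4.706×10⁻⁶ = 469.6 kN (compressive).
σ_{copper} = P / A = 469600 / 2475 = 189.8 MPa.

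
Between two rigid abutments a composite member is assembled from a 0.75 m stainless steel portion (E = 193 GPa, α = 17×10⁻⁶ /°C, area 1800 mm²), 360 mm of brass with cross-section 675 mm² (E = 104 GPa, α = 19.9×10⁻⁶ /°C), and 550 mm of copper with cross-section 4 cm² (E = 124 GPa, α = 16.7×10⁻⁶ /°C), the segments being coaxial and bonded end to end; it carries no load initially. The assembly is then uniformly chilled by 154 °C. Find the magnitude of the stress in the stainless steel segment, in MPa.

σ ≈ 135 MPa (tensile)

If the supports were absent, the total length change would be Σ αᵢΔT Lᵢ = 17×10⁻⁶×154×750 + 19.9×10⁻⁶×154×360 + 16.7×10⁻⁶×154×550 = 4.481 mm.
The walls prevent any net length change, so an axial force P (same in every segment) develops. Compatibility: P · Σ Lᵢ/(AᵢEᵢ) = δ_free.
Σ Lᵢ/(AᵢEᵢ) = 750/(1800×193×10³) + 360/(675×104×10³) + 550/(400×124×10³) = 1.838×10⁻⁵ mm/N.
P = 4.481 / 1.838×10⁻⁵ = 243900 N = 243.9 kN, tensile.
σ_{stainless steel} = P / A = 243900 / 1800 = 135.5 MPa.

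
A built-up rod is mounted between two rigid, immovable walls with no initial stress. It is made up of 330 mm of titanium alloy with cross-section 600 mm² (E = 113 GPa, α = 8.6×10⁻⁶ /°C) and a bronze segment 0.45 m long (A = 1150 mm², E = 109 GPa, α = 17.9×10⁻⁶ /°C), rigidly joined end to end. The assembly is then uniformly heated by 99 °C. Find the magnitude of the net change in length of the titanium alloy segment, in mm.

|ΔL| ≈ 0.34 mm

If the supports were absent, the total length change would be Σ αᵢΔT Lᵢ = 8.6×10⁻⁶×99×330 + 17.9×10⁻⁶×99×450 = 1.078 mm.
The rigid supports impose zero overall length change; the single axial force P common to all segments must satisfy P Σ Lᵢ/(AᵢEᵢ) = δ_free.
The series flexibility is Σ Lᵢ/(AᵢEᵢ) = 330/(600×113×10³) + 450/(1150×109×10³) = 8.457×10⁻⁶ mm/N.
So P = 1.078 / 8.457×10⁻⁶ = 127.5 kN, compressive.
For the titanium alloy segment, free thermal change = 8.6×10⁻⁶×99×330 = 0.281 mm and elastic change from P = 127500×330/(600×113×10³) = 0.6206 mm; these oppose, so the net change is 0.34 mm (segment shortens).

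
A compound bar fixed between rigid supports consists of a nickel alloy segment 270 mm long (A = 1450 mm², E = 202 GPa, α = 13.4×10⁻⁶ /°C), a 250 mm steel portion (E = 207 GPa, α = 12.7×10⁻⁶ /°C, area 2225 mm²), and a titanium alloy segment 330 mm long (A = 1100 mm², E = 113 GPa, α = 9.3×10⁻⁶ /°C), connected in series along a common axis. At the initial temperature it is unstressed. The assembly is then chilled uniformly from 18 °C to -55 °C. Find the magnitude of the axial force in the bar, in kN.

If the supports were absent, the total length change would be Σ αᵢΔT Lᵢ = 13.4×10⁻⁶×73×270 + 12.7×10⁻⁶×73×250 + 9.3×10⁻⁶×73×330 = 0.7199 mm.
The walls prevent any net length change, so an axial force P (same in every segment) develops. Compatibility: P · Σ Lᵢ/(AᵢEᵢ) = δ_free.
The series flexibility is Σ Lᵢ/(AᵢEᵢ) = 270/(1450×202×10³) + 250/(2225×207×10³) + 330/(1100×113×10³) = 4.119×10⁻⁶ mm/N.
P = 0.7199 / 4.119×10⁻⁶ = 174800 N = 174.8 kN, tensile.

P ≈ 175 kN (tensile)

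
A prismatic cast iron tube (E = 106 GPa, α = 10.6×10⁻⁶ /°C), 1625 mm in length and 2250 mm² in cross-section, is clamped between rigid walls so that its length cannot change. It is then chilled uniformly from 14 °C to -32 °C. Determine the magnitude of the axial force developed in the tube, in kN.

The ends cannot move, so σ = EαΔT = 106×10³ × 10.6×10⁻⁶ × 46 = 51.69 MPa.
P = AEαΔT = 2250 × 106×10³ × 10.6×10⁻⁶ × 46 = 116.3 kN (tensile).

P ≈ 116 kN (tensile)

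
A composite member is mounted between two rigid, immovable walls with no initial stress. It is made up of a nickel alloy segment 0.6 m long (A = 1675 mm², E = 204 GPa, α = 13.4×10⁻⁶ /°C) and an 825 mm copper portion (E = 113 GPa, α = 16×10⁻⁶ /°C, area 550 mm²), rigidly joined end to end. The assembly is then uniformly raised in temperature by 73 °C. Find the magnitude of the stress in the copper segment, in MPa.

σ ≈ 188 MPa (compressive)

With the walls removed the bar would change length by δ_free = Σ αᵢΔT Lᵢ = 13.4×10⁻⁶×73×600 + 16×10⁻⁶×73×825 = 1.551 mm.
The rigid supports impose zero overall length change; the single axial force P common to all segments must satisfy P Σ Lᵢ/(AᵢEᵢ) = δ_free.
Σ Lᵢ/(AᵢEᵢ) = 600/(1675×204×10³) + 825/(550×113×10³) = 1.503×10⁻⁵ mm/N.
So P = 1.551 / 1.503×10⁻⁵ = 103.2 kN, compressive.
σ_{copper} = P / A = 103200 / 550 = 187.6 MPa.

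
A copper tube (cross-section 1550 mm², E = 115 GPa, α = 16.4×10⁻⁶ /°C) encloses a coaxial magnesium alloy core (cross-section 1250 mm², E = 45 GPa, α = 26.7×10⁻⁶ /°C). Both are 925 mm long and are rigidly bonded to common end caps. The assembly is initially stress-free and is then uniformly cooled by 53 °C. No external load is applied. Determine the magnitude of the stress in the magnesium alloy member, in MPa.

Both members must finish at the same length. With the larger α, the magnesium alloy tends to over-contract; the plates restrain it, putting the magnesium alloy in tension and the copper in compression. With no external load the two internal forces are equal and opposite, magnitude P.
Compatibility of the two members (thermal + elastic change equal): (α₁ − α₂)ΔT = P·[1/(A₁E₁) + 1/(A₂E₂)].
|α₁ − α₂|·ΔT = 10.3×10⁻⁶ × 53 = 0.0005459.
1/(A₁E₁) + 1/(A₂E₂) = 1/(1550×115×10³) + 1/(1250×45×10³) = 2.339×10⁻⁸ N⁻¹.
P = 0.0005459 / 2.339×10⁻⁸ = 23340 N = 23.34 kN.
σ_{magnesium alloy} = P/A₂ = 23340/1250 = 18.67 MPa, tensile.

σ ≈ 18.7 MPa (tensile)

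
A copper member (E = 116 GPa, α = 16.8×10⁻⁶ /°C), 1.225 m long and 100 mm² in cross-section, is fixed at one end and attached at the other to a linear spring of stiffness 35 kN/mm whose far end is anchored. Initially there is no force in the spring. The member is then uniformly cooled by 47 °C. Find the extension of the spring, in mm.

The unrestrained thermal change is αΔT L = 16.8×10⁻⁶ × 47 × 1225 = 0.9673 mm.
Let P be the tensile force in the spring. The member extends elastically by PL/(AE) and the spring stretches by P/k; together these equal δ_free.
P [ L/(AE) + 1/k ] = δ_free → P [ 1225/(100×116×10³) + 1/(35×10³) ] = 0.9673.
P = 0.9673 / 0.0001342 = 7209 N.
Spring extension = P/k = 7209/(35×10³) = 0.206 mm.

δ ≈ 0.206 mm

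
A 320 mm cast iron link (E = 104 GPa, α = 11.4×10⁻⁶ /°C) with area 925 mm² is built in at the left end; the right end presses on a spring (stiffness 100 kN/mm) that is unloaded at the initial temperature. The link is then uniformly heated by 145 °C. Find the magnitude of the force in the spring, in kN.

P ≈ 39.7 kN

If the spring were absent the link would lengthen by αΔT L = 11.4×10⁻⁶ × 145 × 320 = 0.529 mm.
Let P be the compressive force at the spring. The link shortens elastically by PL/(AE) and the spring compresses by P/k; together these equal δ_free.
So P = δ_free / [L/(AE) + 1/k] = 0.529 / [ 320/(925×104×10³) + 1/(100×10³) ].
P = 0.529 / 1.333×10⁻⁵ = 39690 N.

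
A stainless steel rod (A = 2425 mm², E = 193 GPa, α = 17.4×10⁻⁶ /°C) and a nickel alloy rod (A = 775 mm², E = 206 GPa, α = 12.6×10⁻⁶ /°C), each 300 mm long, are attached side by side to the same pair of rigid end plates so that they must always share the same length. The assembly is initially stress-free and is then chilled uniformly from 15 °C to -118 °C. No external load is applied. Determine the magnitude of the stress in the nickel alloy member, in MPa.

σ ≈ 98.1 MPa (compressive)

Both members must finish at the same length. With the larger α, the stainless steel tends to over-contract; the plates restrain it, putting the stainless steel in tension and the nickel alloy in compression. With no external load the two internal forces are equal and opposite, magnitude P.
Equating the net (thermal + elastic) strains gives |α₁ − α₂|·ΔT = P·[1/(A₁E₁) + 1/(A₂E₂)].
|α₁ − α₂|·ΔT = 4.8×10⁻⁶ × 133 = 0.0006384.
1/(A₁E₁) + 1/(A₂E₂) = 1/(2425×193×10³) + 1/(775×206×10³) = 8.4×10⁻⁹ N⁻¹.
So P = 0.0006384 / 8.4×10⁻⁹ = 76 kN.
σ_{nickel alloy} = P/A₂ = 76000/775 = 98.06 MPa, compressive.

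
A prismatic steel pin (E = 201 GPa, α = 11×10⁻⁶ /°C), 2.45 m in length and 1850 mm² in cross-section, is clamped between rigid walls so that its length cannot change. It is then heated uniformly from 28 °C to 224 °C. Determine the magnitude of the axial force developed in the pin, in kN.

P ≈ 802 kN (compressive)

The ends cannot move, so σ = EαΔT = 201×10³ × 11×10⁻⁶ × 196 = 433.4 MPa.
Then P = σA = 433.4 × 1850 mm² = 801.7 kN, compressive.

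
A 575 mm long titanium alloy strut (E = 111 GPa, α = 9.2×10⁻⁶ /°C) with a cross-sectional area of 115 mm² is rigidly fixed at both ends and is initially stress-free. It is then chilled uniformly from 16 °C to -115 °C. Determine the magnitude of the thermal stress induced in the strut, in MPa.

σ ≈ 134 MPa (tensile)

With length fixed, the mechanical strain must cancel the thermal strain αΔT = 9.2×10⁻⁶ × 131 = 1205.2×10⁻⁶.
Hence σ = E·αΔT = 111×10³ × 1205.2×10⁻⁶ = 133.8 MPa, tensile.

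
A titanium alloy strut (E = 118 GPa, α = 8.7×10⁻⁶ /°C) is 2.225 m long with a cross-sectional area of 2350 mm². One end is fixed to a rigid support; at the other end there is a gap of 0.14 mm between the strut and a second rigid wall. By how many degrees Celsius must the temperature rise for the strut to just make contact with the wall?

ΔT ≈ 7.23 °C

Contact occurs when the free expansion equals the gap: αΔT L = 0.14 mm.
ΔT = 0.14 / (8.7×10⁻⁶ × 2225) = 7.232 °C.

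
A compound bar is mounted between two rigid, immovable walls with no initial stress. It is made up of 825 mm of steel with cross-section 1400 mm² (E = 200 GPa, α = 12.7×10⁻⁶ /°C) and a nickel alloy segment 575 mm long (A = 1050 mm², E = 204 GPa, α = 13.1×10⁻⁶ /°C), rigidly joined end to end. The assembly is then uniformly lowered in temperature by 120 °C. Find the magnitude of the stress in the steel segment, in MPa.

σ ≈ 274 MPa (tensile)

If the supports were absent, the total length change would be Σ αᵢΔT Lᵢ = 12.7×10⁻⁶×120×825 + 13.1×10⁻⁶×120×575 = 2.161 mm.
The walls prevent any net length change, so an axial force P (same in every segment) develops. Compatibility: P · Σ Lᵢ/(AᵢEᵢ) = δ_free.
Σ Lᵢ/(AᵢEᵢ) = 825/(1400×200×10³) + 575/(1050×204×10³) = 5.631×10⁻⁶ mm/N.
Hence P = δ_free / Σ(L/AE) = 2.161/5.631×10⁻⁶ = 383.8 kN (tensile).
σ_{steel} = P / A = 383800 / 1400 = 274.2 MPa.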